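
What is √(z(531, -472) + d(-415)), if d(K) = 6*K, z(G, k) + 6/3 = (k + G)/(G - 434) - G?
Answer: 2*I*√7109421/97 ≈ 54.976*I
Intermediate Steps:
z(G, k) = -2 - G + (G + k)/(-434 + G) (z(G, k) = -2 + ((k + G)/(G - 434) - G) = -2 + ((G + k)/(-434 + G) - G) = -2 + (-G + (G + k)/(-434 + G)) = -2 - G + (G + k)/(-434 + G))
√(z(531, -472) + d(-415)) = √((868 - 472 - 1*531² + 433*531)/(-434 + 531) + 6*(-415)) = √((868 - 472 - 1*281961 + 229923)/97 - 2490) = √((868 - 472 - 281961 + 229923)/97 - 2490) = √((1/97)*(-51642) - 2490) = √(-51642/97 - 2490) = √(-293172/97) = 2*I*√7109421/97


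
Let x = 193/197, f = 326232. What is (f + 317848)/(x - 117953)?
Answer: -31720940/5809137 ≈ -5.4605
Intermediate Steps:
x = 193/197 (x = (1/197)*193 = 193/197 ≈ 0.97970)
(f + 317848)/(x - 117953) = (326232 + 317848)/(193/197 - 117953) = 644080/(-23236548/197) = 644080*(-197/23236548) = -31720940/5809137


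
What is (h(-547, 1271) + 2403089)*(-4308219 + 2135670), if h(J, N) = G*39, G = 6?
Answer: -5221336980327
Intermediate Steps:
h(J, N) = 234 (h(J, N) = 6*39 = 234)
(h(-547, 1271) + 2403089)*(-4308219 + 2135670) = (234 + 2403089)*(-4308219 + 2135670) = 2403323*(-2172549) = -5221336980327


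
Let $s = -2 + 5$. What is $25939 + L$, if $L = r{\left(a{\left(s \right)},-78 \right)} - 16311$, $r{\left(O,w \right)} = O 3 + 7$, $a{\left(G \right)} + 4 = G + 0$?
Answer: $9632$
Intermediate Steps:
$s = 3$
$a{\left(G \right)} = -4 + G$ ($a{\left(G \right)} = -4 + \left(G + 0\right) = -4 + G$)
$r{\left(O,w \right)} = 7 + 3 O$ ($r{\left(O,w \right)} = 3 O + 7 = 7 + 3 O$)
$L = -16307$ ($L = \left(7 + 3 \left(-4 + 3\right)\right) - 16311 = \left(7 + 3 \left(-1\right)\right) - 16311 = \left(7 - 3\right) - 16311 = 4 - 16311 = -16307$)
$25939 + L = 25939 - 16307 = 9632$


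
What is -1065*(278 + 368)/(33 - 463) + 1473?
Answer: 132138/43 ≈ 3073.0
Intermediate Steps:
-1065*(278 + 368)/(33 - 463) + 1473 = -687990/(-430) + 1473 = -687990*(-1)/430 + 1473 = -1065*(-323/215) + 1473 = 68799/43 + 1473 = 132138/43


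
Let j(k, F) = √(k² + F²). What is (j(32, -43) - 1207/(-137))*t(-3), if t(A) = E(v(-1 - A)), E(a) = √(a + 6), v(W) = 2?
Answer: 26*√34 + 2414*√2/137 ≈ 176.52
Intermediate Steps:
E(a) = √(6 + a)
t(A) = 2*√2 (t(A) = √(6 + 2) = √8 = 2*√2)
j(k, F) = √(F² + k²)
(j(32, -43) - 1207/(-137))*t(-3) = (√((-43)² + 32²) - 1207/(-137))*(2*√2) = (√(1849 + 1024) - 1207*(-1/137))*(2*√2) = (√2873 + 1207/137)*(2*√2) = (13*√17 + 1207/137)*(2*√2) = (1207/137 + 13*√17)*(2*√2) = 2*√2*(1207/137 + 13*√17)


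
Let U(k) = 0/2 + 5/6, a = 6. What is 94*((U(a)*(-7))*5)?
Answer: -8225/3 ≈ -2741.7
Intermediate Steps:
U(k) = ⅚ (U(k) = 0*(½) + 5*(⅙) = 0 + ⅚ = ⅚)
94*((U(a)*(-7))*5) = 94*(((⅚)*(-7))*5) = 94*(-35/6*5) = 94*(-175/6) = -8225/3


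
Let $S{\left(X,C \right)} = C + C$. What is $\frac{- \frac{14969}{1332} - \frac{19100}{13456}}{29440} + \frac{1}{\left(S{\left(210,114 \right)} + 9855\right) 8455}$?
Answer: $- \frac{20145868965013}{46858691285464320} \approx -0.00042993$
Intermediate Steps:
$S{\left(X,C \right)} = 2 C$
$\frac{- \frac{14969}{1332} - \frac{19100}{13456}}{29440} + \frac{1}{\left(S{\left(210,114 \right)} + 9855\right) 8455} = \frac{- \frac{14969}{1332} - \frac{19100}{13456}}{29440} + \frac{1}{\left(2 \cdot 114 + 9855\right) 8455} = \left(\left(-14969\right) \frac{1}{1332} - \frac{4775}{3364}\right) \frac{1}{29440} + \frac{1}{228 + 9855} \cdot \frac{1}{8455} = \left(- \frac{14969}{1332} - \frac{4775}{3364}\right) \frac{1}{29440} + \frac{1}{10083} \cdot \frac{1}{8455} = \left(- \frac{3544751}{280053}\right) \frac{1}{29440} + \frac{1}{10083} \cdot \frac{1}{8455} = - \frac{3544751}{8244760320} + \frac{1}{85251765} = - \frac{20145868965013}{46858691285464320}$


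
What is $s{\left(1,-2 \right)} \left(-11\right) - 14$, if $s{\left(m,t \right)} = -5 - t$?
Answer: $19$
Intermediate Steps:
$s{\left(1,-2 \right)} \left(-11\right) - 14 = \left(-5 - -2\right) \left(-11\right) - 14 = \left(-5 + 2\right) \left(-11\right) - 14 = \left(-3\right) \left(-11\right) - 14 = 33 - 14 = 19$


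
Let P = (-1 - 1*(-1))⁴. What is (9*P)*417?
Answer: 0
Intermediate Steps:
P = 0 (P = (-1 + 1)⁴ = 0⁴ = 0)
(9*P)*417 = (9*0)*417 = 0*417 = 0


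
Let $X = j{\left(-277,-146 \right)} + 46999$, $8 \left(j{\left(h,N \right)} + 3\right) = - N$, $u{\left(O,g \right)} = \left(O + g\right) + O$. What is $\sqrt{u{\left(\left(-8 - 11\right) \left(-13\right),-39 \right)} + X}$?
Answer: $\frac{\sqrt{189877}}{2} \approx 217.87$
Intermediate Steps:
$u{\left(O,g \right)} = g + 2 O$
$j{\left(h,N \right)} = -3 - \frac{N}{8}$ ($j{\left(h,N \right)} = -3 + \frac{\left(-1\right) N}{8} = -3 - \frac{N}{8}$)
$X = \frac{188057}{4}$ ($X = \left(-3 - - \frac{73}{4}\right) + 46999 = \left(-3 + \frac{73}{4}\right) + 46999 = \frac{61}{4} + 46999 = \frac{188057}{4} \approx 47014.0$)
$\sqrt{u{\left(\left(-8 - 11\right) \left(-13\right),-39 \right)} + X} = \sqrt{\left(-39 + 2 \left(-8 - 11\right) \left(-13\right)\right) + \frac{188057}{4}} = \sqrt{\left(-39 + 2 \left(\left(-19\right) \left(-13\right)\right)\right) + \frac{188057}{4}} = \sqrt{\left(-39 + 2 \cdot 247\right) + \frac{188057}{4}} = \sqrt{\left(-39 + 494\right) + \frac{188057}{4}} = \sqrt{455 + \frac{188057}{4}} = \sqrt{\frac{189877}{4}} = \frac{\sqrt{189877}}{2}$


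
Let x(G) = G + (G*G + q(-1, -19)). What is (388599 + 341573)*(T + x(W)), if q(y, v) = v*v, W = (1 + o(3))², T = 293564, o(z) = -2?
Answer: 214617265444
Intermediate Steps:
W = 1 (W = (1 - 2)² = (-1)² = 1)
q(y, v) = v²
x(G) = 361 + G + G² (x(G) = G + (G*G + (-19)²) = G + (G² + 361) = G + (361 + G²) = 361 + G + G²)
(388599 + 341573)*(T + x(W)) = (388599 + 341573)*(293564 + (361 + 1 + 1²)) = 730172*(293564 + (361 + 1 + 1)) = 730172*(293564 + 363) = 730172*293927 = 214617265444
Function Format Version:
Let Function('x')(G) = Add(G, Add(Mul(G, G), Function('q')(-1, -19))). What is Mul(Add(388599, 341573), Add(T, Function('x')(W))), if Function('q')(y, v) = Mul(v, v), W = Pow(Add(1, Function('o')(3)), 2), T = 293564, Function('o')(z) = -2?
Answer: 214617265444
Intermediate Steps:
W = 1 (W = Pow(Add(1, -2), 2) = Pow(-1, 2) = 1)
Function('q')(y, v) = Pow(v, 2)
Function('x')(G) = Add(361, G, Pow(G, 2)) (Function('x')(G) = Add(G, Add(Mul(G, G), Pow(-19, 2))) = Add(G, Add(Pow(G, 2), 361)) = Add(G, Add(361, Pow(G, 2))) = Add(361, G, Pow(G, 2)))
Mul(Add(388599, 341573), Add(T, Function('x')(W))) = Mul(Add(388599, 341573), Add(293564, Add(361, 1, Pow(1, 2)))) = Mul(730172, Add(293564, Add(361, 1, 1))) = Mul(730172, Add(293564, 363)) = Mul(730172, 293927) = 214617265444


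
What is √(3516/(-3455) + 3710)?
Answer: √44274214970/3455 ≈ 60.901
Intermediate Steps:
√(3516/(-3455) + 3710) = √(3516*(-1/3455) + 3710) = √(-3516/3455 + 3710) = √(12814534/3455) = √44274214970/3455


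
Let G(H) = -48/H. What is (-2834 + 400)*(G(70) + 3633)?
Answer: -309436854/35 ≈ -8.8411e+6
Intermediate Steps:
(-2834 + 400)*(G(70) + 3633) = (-2834 + 400)*(-48/70 + 3633) = -2434*(-48*1/70 + 3633) = -2434*(-24/35 + 3633) = -2434*127131/35 = -309436854/35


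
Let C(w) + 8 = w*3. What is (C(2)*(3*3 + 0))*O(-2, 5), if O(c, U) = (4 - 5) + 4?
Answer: -54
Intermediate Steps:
C(w) = -8 + 3*w (C(w) = -8 + w*3 = -8 + 3*w)
O(c, U) = 3 (O(c, U) = -1 + 4 = 3)
(C(2)*(3*3 + 0))*O(-2, 5) = ((-8 + 3*2)*(3*3 + 0))*3 = ((-8 + 6)*(9 + 0))*3 = -2*9*3 = -18*3 = -54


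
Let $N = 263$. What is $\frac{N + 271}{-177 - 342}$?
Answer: $- \frac{178}{173} \approx -1.0289$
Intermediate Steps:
$\frac{N + 271}{-177 - 342} = \frac{263 + 271}{-177 - 342} = \frac{534}{-519} = 534 \left(- \frac{1}{519}\right) = - \frac{178}{173}$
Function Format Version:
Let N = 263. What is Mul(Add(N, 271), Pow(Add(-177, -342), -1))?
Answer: Rational(-178, 173) ≈ -1.0289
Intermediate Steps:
Mul(Add(N, 271), Pow(Add(-177, -342), -1)) = Mul(Add(263, 271), Pow(Add(-177, -342), -1)) = Mul(534, Pow(-519, -1)) = Mul(534, Rational(-1, 519)) = Rational(-178, 173)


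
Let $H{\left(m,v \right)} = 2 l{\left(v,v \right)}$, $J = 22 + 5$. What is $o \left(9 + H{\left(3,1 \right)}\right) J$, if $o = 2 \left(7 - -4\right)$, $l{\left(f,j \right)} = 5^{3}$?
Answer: $153846$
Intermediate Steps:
$J = 27$
$l{\left(f,j \right)} = 125$
$H{\left(m,v \right)} = 250$ ($H{\left(m,v \right)} = 2 \cdot 125 = 250$)
$o = 22$ ($o = 2 \left(7 + 4\right) = 2 \cdot 11 = 22$)
$o \left(9 + H{\left(3,1 \right)}\right) J = 22 \left(9 + 250\right) 27 = 22 \cdot 259 \cdot 27 = 5698 \cdot 27 = 153846$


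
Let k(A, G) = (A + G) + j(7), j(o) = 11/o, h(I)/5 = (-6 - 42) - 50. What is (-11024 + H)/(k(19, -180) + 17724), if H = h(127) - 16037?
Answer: -192857/122952 ≈ -1.5686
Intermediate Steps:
h(I) = -490 (h(I) = 5*((-6 - 42) - 50) = 5*(-48 - 50) = 5*(-98) = -490)
k(A, G) = 11/7 + A + G (k(A, G) = (A + G) + 11/7 = 11/7 + A + G)
H = -16527 (H = -490 - 16037 = -16527)
(-11024 + H)/(k(19, -180) + 17724) = (-11024 - 16527)/((11/7 + 19 - 180) + 17724) = -27551/(-1116/7 + 17724) = -27551/122952/7 = -27551*7/122952 = -192857/122952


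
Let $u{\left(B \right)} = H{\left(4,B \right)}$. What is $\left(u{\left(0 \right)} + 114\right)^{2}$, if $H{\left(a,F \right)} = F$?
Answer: $12996$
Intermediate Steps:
$u{\left(B \right)} = B$
$\left(u{\left(0 \right)} + 114\right)^{2} = \left(0 + 114\right)^{2} = 114^{2} = 12996$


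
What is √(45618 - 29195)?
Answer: √16423 ≈ 128.15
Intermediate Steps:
√(45618 - 29195) = √16423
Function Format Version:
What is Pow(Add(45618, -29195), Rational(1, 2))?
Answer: Pow(16423, Rational(1, 2)) ≈ 128.15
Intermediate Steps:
Pow(Add(45618, -29195), Rational(1, 2)) = Pow(16423, Rational(1, 2))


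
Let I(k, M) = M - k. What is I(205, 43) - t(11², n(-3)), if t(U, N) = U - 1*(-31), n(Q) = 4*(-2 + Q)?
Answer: -314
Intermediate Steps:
n(Q) = -8 + 4*Q
t(U, N) = 31 + U (t(U, N) = U + 31 = 31 + U)
I(205, 43) - t(11², n(-3)) = (43 - 1*205) - (31 + 11²) = (43 - 205) - (31 + 121) = -162 - 1*152 = -162 - 152 = -314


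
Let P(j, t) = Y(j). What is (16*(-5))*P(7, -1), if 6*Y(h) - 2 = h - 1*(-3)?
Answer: -160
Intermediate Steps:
Y(h) = ⅚ + h/6 (Y(h) = ⅓ + (h - 1*(-3))/6 = ⅓ + (h + 3)/6 = ⅓ + (3 + h)/6 = ⅓ + (½ + h/6) = ⅚ + h/6)
P(j, t) = ⅚ + j/6
(16*(-5))*P(7, -1) = (16*(-5))*(⅚ + (⅙)*7) = -80*(⅚ + 7/6) = -80*2 = -160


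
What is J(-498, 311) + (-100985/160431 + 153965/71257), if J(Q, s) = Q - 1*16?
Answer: -5858456657468/11431831767 ≈ -512.47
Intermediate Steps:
J(Q, s) = -16 + Q (J(Q, s) = Q - 16 = -16 + Q)
J(-498, 311) + (-100985/160431 + 153965/71257) = (-16 - 498) + (-100985/160431 + 153965/71257) = -514 + (-100985*1/160431 + 153965*(1/71257)) = -514 + (-100985/160431 + 153965/71257) = -514 + 17504870770/11431831767 = -5858456657468/11431831767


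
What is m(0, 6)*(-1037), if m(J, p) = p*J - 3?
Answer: 3111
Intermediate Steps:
m(J, p) = -3 + J*p (m(J, p) = J*p - 3 = -3 + J*p)
m(0, 6)*(-1037) = (-3 + 0*6)*(-1037) = (-3 + 0)*(-1037) = -3*(-1037) = 3111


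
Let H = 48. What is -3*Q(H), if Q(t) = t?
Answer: -144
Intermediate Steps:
-3*Q(H) = -3*48 = -144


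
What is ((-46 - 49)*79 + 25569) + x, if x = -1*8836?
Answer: 9228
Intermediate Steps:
x = -8836
((-46 - 49)*79 + 25569) + x = ((-46 - 49)*79 + 25569) - 8836 = (-95*79 + 25569) - 8836 = (-7505 + 25569) - 8836 = 18064 - 8836 = 9228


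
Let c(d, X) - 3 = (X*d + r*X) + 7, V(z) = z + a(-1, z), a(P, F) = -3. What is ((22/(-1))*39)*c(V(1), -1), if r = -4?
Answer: -13728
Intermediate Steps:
V(z) = -3 + z (V(z) = z - 3 = -3 + z)
c(d, X) = 10 - 4*X + X*d (c(d, X) = 3 + ((X*d - 4*X) + 7) = 3 + ((-4*X + X*d) + 7) = 3 + (7 - 4*X + X*d) = 10 - 4*X + X*d)
((22/(-1))*39)*c(V(1), -1) = ((22/(-1))*39)*(10 - 4*(-1) - (-3 + 1)) = ((22*(-1))*39)*(10 + 4 - 1*(-2)) = (-22*39)*(10 + 4 + 2) = -858*16 = -13728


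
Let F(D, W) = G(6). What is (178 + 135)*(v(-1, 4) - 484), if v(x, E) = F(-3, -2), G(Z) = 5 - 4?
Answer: -151179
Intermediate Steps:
G(Z) = 1
F(D, W) = 1
v(x, E) = 1
(178 + 135)*(v(-1, 4) - 484) = (178 + 135)*(1 - 484) = 313*(-483) = -151179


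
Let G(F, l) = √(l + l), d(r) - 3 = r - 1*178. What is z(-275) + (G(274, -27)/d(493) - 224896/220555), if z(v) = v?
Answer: -60877521/220555 + I*√6/106 ≈ -276.02 + 0.023108*I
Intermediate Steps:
d(r) = -175 + r (d(r) = 3 + (r - 1*178) = 3 + (r - 178) = 3 + (-178 + r) = -175 + r)
G(F, l) = √2*√l (G(F, l) = √(2*l) = √2*√l)
z(-275) + (G(274, -27)/d(493) - 224896/220555) = -275 + ((√2*√(-27))/(-175 + 493) - 224896/220555) = -275 + ((√2*(3*I*√3))/318 - 224896*1/220555) = -275 + ((3*I*√6)*(1/318) - 224896/220555) = -275 + (I*√6/106 - 224896/220555) = -275 + (-224896/220555 + I*√6/106) = -60877521/220555 + I*√6/106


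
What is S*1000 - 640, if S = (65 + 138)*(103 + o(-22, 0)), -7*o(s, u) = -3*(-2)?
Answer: 20734360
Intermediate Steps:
o(s, u) = -6/7 (o(s, u) = -(-3)*(-2)/7 = -⅐*6 = -6/7)
S = 20735 (S = (65 + 138)*(103 - 6/7) = 203*(715/7) = 20735)
S*1000 - 640 = 20735*1000 - 640 = 20735000 - 640 = 20734360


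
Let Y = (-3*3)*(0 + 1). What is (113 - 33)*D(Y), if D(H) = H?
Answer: -720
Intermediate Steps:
Y = -9 (Y = -9*1 = -9)
(113 - 33)*D(Y) = (113 - 33)*(-9) = 80*(-9) = -720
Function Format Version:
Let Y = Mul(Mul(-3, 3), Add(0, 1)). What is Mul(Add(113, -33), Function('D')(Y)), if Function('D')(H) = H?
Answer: -720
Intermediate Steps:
Y = -9 (Y = Mul(-9, 1) = -9)
Mul(Add(113, -33), Function('D')(Y)) = Mul(Add(113, -33), -9) = Mul(80, -9) = -720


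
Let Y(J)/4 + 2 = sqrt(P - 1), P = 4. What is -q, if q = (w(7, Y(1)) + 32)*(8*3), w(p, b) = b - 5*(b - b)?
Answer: -576 - 96*sqrt(3) ≈ -742.28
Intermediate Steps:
Y(J) = -8 + 4*sqrt(3) (Y(J) = -8 + 4*sqrt(4 - 1) = -8 + 4*sqrt(3))
w(p, b) = b (w(p, b) = b - 5*0 = b + 0 = b)
q = 576 + 96*sqrt(3) (q = ((-8 + 4*sqrt(3)) + 32)*(8*3) = (24 + 4*sqrt(3))*24 = 576 + 96*sqrt(3) ≈ 742.28)
-q = -(576 + 96*sqrt(3)) = -576 - 96*sqrt(3)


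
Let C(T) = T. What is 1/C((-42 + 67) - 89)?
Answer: -1/64 ≈ -0.015625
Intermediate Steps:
1/C((-42 + 67) - 89) = 1/((-42 + 67) - 89) = 1/(25 - 89) = 1/(-64) = -1/64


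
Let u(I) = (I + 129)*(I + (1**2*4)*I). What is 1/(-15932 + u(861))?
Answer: 1/4246018 ≈ 2.3551e-7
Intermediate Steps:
u(I) = 5*I*(129 + I) (u(I) = (129 + I)*(I + (1*4)*I) = (129 + I)*(I + 4*I) = (129 + I)*(5*I) = 5*I*(129 + I))
1/(-15932 + u(861)) = 1/(-15932 + 5*861*(129 + 861)) = 1/(-15932 + 5*861*990) = 1/(-15932 + 4261950) = 1/4246018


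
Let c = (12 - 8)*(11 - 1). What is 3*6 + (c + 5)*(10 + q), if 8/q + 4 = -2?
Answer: 408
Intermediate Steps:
c = 40 (c = 4*10 = 40)
q = -4/3 (q = 8/(-4 - 2) = 8/(-6) = 8*(-⅙) = -4/3 ≈ -1.3333)
3*6 + (c + 5)*(10 + q) = 3*6 + (40 + 5)*(10 - 4/3) = 18 + 45*(26/3) = 18 + 390 = 408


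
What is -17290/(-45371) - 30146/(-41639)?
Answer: 2087692476/1889203069 ≈ 1.1051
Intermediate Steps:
-17290/(-45371) - 30146/(-41639) = -17290*(-1/45371) - 30146*(-1/41639) = 17290/45371 + 30146/41639 = 2087692476/1889203069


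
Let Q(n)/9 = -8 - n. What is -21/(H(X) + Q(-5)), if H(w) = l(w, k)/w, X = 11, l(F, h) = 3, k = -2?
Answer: 11/14 ≈ 0.78571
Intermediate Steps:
Q(n) = -72 - 9*n (Q(n) = 9*(-8 - n) = -72 - 9*n)
H(w) = 3/w
-21/(H(X) + Q(-5)) = -21/(3/11 + (-72 - 9*(-5))) = -21/(3*(1/11) + (-72 + 45)) = -21/(3/11 - 27) = -21/(-294/11) = -21*(-11/294) = 11/14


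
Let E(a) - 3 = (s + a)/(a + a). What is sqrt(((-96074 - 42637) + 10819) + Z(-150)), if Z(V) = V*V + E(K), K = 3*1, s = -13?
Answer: 2*I*sqrt(237129)/3 ≈ 324.64*I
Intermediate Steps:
K = 3
E(a) = 3 + (-13 + a)/(2*a) (E(a) = 3 + (-13 + a)/(a + a) = 3 + (-13 + a)/((2*a)) = 3 + (-13 + a)*(1/(2*a)) = 3 + (-13 + a)/(2*a))
Z(V) = 4/3 + V**2 (Z(V) = V*V + (1/2)*(-13 + 7*3)/3 = V**2 + (1/2)*(1/3)*(-13 + 21) = V**2 + (1/2)*(1/3)*8 = V**2 + 4/3 = 4/3 + V**2)
sqrt(((-96074 - 42637) + 10819) + Z(-150)) = sqrt(((-96074 - 42637) + 10819) + (4/3 + (-150)**2)) = sqrt((-138711 + 10819) + (4/3 + 22500)) = sqrt(-127892 + 67504/3) = sqrt(-316172/3) = 2*I*sqrt(237129)/3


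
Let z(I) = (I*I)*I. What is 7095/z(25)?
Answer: 1419/3125 ≈ 0.45408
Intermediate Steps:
z(I) = I³ (z(I) = I²*I = I³)
7095/z(25) = 7095/(25³) = 7095/15625 = 7095*(1/15625) = 1419/3125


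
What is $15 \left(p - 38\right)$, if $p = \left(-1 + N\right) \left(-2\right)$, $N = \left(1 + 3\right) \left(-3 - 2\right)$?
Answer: $60$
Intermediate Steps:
$N = -20$ ($N = 4 \left(-5\right) = -20$)
$p = 42$ ($p = \left(-1 - 20\right) \left(-2\right) = \left(-21\right) \left(-2\right) = 42$)
$15 \left(p - 38\right) = 15 \left(42 - 38\right) = 15 \cdot 4 = 60$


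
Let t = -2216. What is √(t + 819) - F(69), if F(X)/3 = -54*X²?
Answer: 771282 + I*√1397 ≈ 7.7128e+5 + 37.376*I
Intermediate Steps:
F(X) = -162*X² (F(X) = 3*(-54*X²) = -162*X²)
√(t + 819) - F(69) = √(-2216 + 819) - (-162)*69² = √(-1397) - (-162)*4761 = I*√1397 - 1*(-771282) = I*√1397 + 771282 = 771282 + I*√1397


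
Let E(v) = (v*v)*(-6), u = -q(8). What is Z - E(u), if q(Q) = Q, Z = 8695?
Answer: 9079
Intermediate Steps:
u = -8 (u = -1*8 = -8)
E(v) = -6*v² (E(v) = v²*(-6) = -6*v²)
Z - E(u) = 8695 - (-6)*(-8)² = 8695 - (-6)*64 = 8695 - 1*(-384) = 8695 + 384 = 9079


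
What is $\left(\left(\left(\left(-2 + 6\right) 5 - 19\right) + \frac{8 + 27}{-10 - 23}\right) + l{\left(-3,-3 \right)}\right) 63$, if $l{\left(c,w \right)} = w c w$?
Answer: $- \frac{18753}{11} \approx -1704.8$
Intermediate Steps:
$l{\left(c,w \right)} = c w^{2}$ ($l{\left(c,w \right)} = c w w = c w^{2}$)
$\left(\left(\left(\left(-2 + 6\right) 5 - 19\right) + \frac{8 + 27}{-10 - 23}\right) + l{\left(-3,-3 \right)}\right) 63 = \left(\left(\left(\left(-2 + 6\right) 5 - 19\right) + \frac{8 + 27}{-10 - 23}\right) - 3 \left(-3\right)^{2}\right) 63 = \left(\left(\left(4 \cdot 5 - 19\right) + \frac{35}{-33}\right) - 27\right) 63 = \left(\left(\left(20 - 19\right) + 35 \left(- \frac{1}{33}\right)\right) - 27\right) 63 = \left(\left(1 - \frac{35}{33}\right) - 27\right) 63 = \left(- \frac{2}{33} - 27\right) 63 = \left(- \frac{893}{33}\right) 63 = - \frac{18753}{11}$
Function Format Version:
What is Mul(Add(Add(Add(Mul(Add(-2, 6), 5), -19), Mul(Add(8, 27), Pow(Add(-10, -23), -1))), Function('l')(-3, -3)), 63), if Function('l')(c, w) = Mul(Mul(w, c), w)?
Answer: Rational(-18753, 11) ≈ -1704.8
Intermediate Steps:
Function('l')(c, w) = Mul(c, Pow(w, 2)) (Function('l')(c, w) = Mul(Mul(c, w), w) = Mul(c, Pow(w, 2)))
Mul(Add(Add(Add(Mul(Add(-2, 6), 5), -19), Mul(Add(8, 27), Pow(Add(-10, -23), -1))), Function('l')(-3, -3)), 63) = Mul(Add(Add(Add(Mul(Add(-2, 6), 5), -19), Mul(Add(8, 27), Pow(Add(-10, -23), -1))), Mul(-3, Pow(-3, 2))), 63) = Mul(Add(Add(Add(Mul(4, 5), -19), Mul(35, Pow(-33, -1))), Mul(-3, 9)), 63) = Mul(Add(Add(Add(20, -19), Mul(35, Rational(-1, 33))), -27), 63) = Mul(Add(Add(1, Rational(-35, 33)), -27), 63) = Mul(Add(Rational(-2, 33), -27), 63) = Mul(Rational(-893, 33), 63) = Rational(-18753, 11)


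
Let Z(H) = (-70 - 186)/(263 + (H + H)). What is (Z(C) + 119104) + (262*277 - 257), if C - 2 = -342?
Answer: 79822813/417 ≈ 1.9142e+5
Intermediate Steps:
C = -340 (C = 2 - 342 = -340)
Z(H) = -256/(263 + 2*H)
(Z(C) + 119104) + (262*277 - 257) = (-256/(263 + 2*(-340)) + 119104) + (262*277 - 257) = (-256/(263 - 680) + 119104) + (72574 - 257) = (-256/(-417) + 119104) + 72317 = (-256*(-1/417) + 119104) + 72317 = (256/417 + 119104) + 72317 = 49666624/417 + 72317 = 79822813/417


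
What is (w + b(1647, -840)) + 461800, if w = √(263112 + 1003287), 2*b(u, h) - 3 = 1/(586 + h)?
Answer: 234595161/508 + 3*√140711 ≈ 4.6293e+5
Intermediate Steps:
b(u, h) = 3/2 + 1/(2*(586 + h))
w = 3*√140711 (w = √1266399 = 3*√140711 ≈ 1125.3)
(w + b(1647, -840)) + 461800 = (3*√140711 + (1759 + 3*(-840))/(2*(586 - 840))) + 461800 = (3*√140711 + (½)*(1759 - 2520)/(-254)) + 461800 = (3*√140711 + (½)*(-1/254)*(-761)) + 461800 = (3*√140711 + 761/508) + 461800 = (761/508 + 3*√140711) + 461800 = 234595161/508 + 3*√140711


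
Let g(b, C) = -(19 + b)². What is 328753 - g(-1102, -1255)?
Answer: 1501642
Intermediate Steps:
328753 - g(-1102, -1255) = 328753 - (-1)*(19 - 1102)² = 328753 - (-1)*(-1083)² = 328753 - (-1)*1172889 = 328753 - 1*(-1172889) = 328753 + 1172889 = 1501642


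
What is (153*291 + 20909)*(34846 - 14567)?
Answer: 1326895528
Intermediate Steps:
(153*291 + 20909)*(34846 - 14567) = (44523 + 20909)*20279 = 65432*20279 = 1326895528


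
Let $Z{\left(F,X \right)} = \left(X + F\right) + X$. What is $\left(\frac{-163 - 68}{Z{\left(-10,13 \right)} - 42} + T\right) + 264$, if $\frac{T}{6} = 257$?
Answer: $\frac{47187}{26} \approx 1814.9$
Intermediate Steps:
$T = 1542$ ($T = 6 \cdot 257 = 1542$)
$Z{\left(F,X \right)} = F + 2 X$ ($Z{\left(F,X \right)} = \left(F + X\right) + X = F + 2 X$)
$\left(\frac{-163 - 68}{Z{\left(-10,13 \right)} - 42} + T\right) + 264 = \left(\frac{-163 - 68}{\left(-10 + 2 \cdot 13\right) - 42} + 1542\right) + 264 = \left(- \frac{231}{\left(-10 + 26\right) - 42} + 1542\right) + 264 = \left(- \frac{231}{16 - 42} + 1542\right) + 264 = \left(- \frac{231}{-26} + 1542\right) + 264 = \left(\left(-231\right) \left(- \frac{1}{26}\right) + 1542\right) + 264 = \left(\frac{231}{26} + 1542\right) + 264 = \frac{40323}{26} + 264 = \frac{47187}{26}$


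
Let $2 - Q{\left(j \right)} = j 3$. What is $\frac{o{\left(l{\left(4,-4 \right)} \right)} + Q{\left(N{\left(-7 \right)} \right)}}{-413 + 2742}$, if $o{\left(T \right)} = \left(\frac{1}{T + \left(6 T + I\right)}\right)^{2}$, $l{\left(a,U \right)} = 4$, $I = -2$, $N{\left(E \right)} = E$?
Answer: $\frac{15549}{1574404} \approx 0.0098761$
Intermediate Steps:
$Q{\left(j \right)} = 2 - 3 j$ ($Q{\left(j \right)} = 2 - j 3 = 2 - 3 j$)
$o{\left(T \right)} = \frac{1}{\left(-2 + 7 T\right)^{2}}$ ($o{\left(T \right)} = \left(\frac{1}{T + \left(6 T - 2\right)}\right)^{2} = \left(\frac{1}{T + \left(-2 + 6 T\right)}\right)^{2} = \left(\frac{1}{-2 + 7 T}\right)^{2} = \frac{1}{\left(-2 + 7 T\right)^{2}}$)
$\frac{o{\left(l{\left(4,-4 \right)} \right)} + Q{\left(N{\left(-7 \right)} \right)}}{-413 + 2742} = \frac{\frac{1}{\left(-2 + 7 \cdot 4\right)^{2}} + \left(2 - -21\right)}{-413 + 2742} = \frac{\frac{1}{\left(-2 + 28\right)^{2}} + \left(2 + 21\right)}{2329} = \left(\frac{1}{676} + 23\right) \frac{1}{2329} = \frac{15549}{676} \cdot \frac{1}{2329} = \frac{15549}{1574404}$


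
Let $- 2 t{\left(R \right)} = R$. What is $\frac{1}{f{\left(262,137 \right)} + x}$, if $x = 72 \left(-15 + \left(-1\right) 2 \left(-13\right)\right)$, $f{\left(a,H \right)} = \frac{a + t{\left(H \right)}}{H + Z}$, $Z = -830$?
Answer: $\frac{154}{121925} \approx 0.0012631$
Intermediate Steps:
$t{\left(R \right)} = - \frac{R}{2}$
$f{\left(a,H \right)} = \frac{a - \frac{H}{2}}{-830 + H}$ ($f{\left(a,H \right)} = \frac{a - \frac{H}{2}}{H - 830} = \frac{a - \frac{H}{2}}{-830 + H}$)
$x = 792$ ($x = 72 \left(-15 - -26\right) = 72 \left(-15 + 26\right) = 72 \cdot 11 = 792$)
$\frac{1}{f{\left(262,137 \right)} + x} = \frac{1}{\frac{262 - \frac{137}{2}}{-830 + 137} + 792} = \frac{1}{\frac{262 - \frac{137}{2}}{-693} + 792} = \frac{1}{\left(- \frac{1}{693}\right) \frac{387}{2} + 792} = \frac{1}{- \frac{43}{154} + 792} = \frac{1}{\frac{121925}{154}} = \frac{154}{121925}$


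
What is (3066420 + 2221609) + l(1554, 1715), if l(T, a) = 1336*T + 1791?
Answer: 7365964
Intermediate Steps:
l(T, a) = 1791 + 1336*T
(3066420 + 2221609) + l(1554, 1715) = (3066420 + 2221609) + (1791 + 1336*1554) = 5288029 + (1791 + 2076144) = 5288029 + 2077935 = 7365964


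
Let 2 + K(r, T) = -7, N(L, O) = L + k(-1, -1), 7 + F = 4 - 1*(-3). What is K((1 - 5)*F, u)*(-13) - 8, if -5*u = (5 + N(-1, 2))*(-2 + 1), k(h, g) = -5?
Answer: 109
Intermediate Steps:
F = 0 (F = -7 + (4 - 1*(-3)) = -7 + (4 + 3) = -7 + 7 = 0)
N(L, O) = -5 + L (N(L, O) = L - 5 = -5 + L)
u = -1/5 (u = -(5 + (-5 - 1))*(-2 + 1)/5 = -(5 - 6)*(-1)/5 = -(-1)*(-1)/5 = -1/5*1 = -1/5 ≈ -0.20000)
K(r, T) = -9 (K(r, T) = -2 - 7 = -9)
K((1 - 5)*F, u)*(-13) - 8 = -9*(-13) - 8 = 117 - 8 = 109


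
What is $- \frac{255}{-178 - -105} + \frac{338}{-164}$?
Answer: $\frac{8573}{5986} \approx 1.4322$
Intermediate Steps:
$- \frac{255}{-178 - -105} + \frac{338}{-164} = - \frac{255}{-178 + 105} + 338 \left(- \frac{1}{164}\right) = - \frac{255}{-73} - \frac{169}{82} = \left(-255\right) \left(- \frac{1}{73}\right) - \frac{169}{82} = \frac{255}{73} - \frac{169}{82} = \frac{8573}{5986}$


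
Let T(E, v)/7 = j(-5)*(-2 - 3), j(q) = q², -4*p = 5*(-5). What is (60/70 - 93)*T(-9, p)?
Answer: 80625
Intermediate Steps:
p = 25/4 (p = -5*(-5)/4 = -¼*(-25) = 25/4 ≈ 6.2500)
T(E, v) = -875 (T(E, v) = 7*((-5)²*(-2 - 3)) = 7*(25*(-5)) = 7*(-125) = -875)
(60/70 - 93)*T(-9, p) = (60/70 - 93)*(-875) = (60*(1/70) - 93)*(-875) = (6/7 - 93)*(-875) = -645/7*(-875) = 80625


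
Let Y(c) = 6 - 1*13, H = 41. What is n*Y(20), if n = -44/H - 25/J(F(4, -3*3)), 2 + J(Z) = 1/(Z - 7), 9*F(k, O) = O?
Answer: -52164/697 ≈ -74.841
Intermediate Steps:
F(k, O) = O/9
J(Z) = -2 + 1/(-7 + Z) (J(Z) = -2 + 1/(Z - 7) = -2 + 1/(-7 + Z))
Y(c) = -7 (Y(c) = 6 - 13 = -7)
n = 7452/697 (n = -44/41 - 25*(-7 + (-3*3)/9)/(15 - 2*(-3*3)/9) = -44*1/41 - 25*(-7 + (1/9)*(-9))/(15 - 2*(-9)/9) = -44/41 - 25*(-7 - 1)/(15 - 2*(-1)) = -44/41 - 25*(-8/(15 + 2)) = -44/41 - 25/((-1/8*17)) = -44/41 - 25/(-17/8) = -44/41 - 25*(-8/17) = -44/41 + 200/17 = 7452/697 ≈ 10.692)
n*Y(20) = (7452/697)*(-7) = -52164/697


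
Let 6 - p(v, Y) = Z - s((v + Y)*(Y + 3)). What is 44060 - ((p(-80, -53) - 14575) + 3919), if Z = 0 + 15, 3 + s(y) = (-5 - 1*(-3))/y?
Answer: 181970601/3325 ≈ 54728.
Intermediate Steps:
s(y) = -3 - 2/y (s(y) = -3 + (-5 - 1*(-3))/y = -3 + (-5 + 3)/y = -3 - 2/y)
Z = 15
p(v, Y) = -12 - 2/((3 + Y)*(Y + v)) (p(v, Y) = 6 - (15 - (-3 - 2*1/((Y + 3)*(v + Y)))) = 6 - (15 - (-3 - 2*1/((3 + Y)*(Y + v)))) = 6 - (15 - (-3 - 2/((3 + Y)*(Y + v)))) = 6 - (15 + (3 + 2/((3 + Y)*(Y + v)))) = 6 - (18 + 2/((3 + Y)*(Y + v))) = 6 + (-18 - 2/((3 + Y)*(Y + v))) = -12 - 2/((3 + Y)*(Y + v)))
44060 - ((p(-80, -53) - 14575) + 3919) = 44060 - (((-12 - 2/((-53)² + 3*(-53) + 3*(-80) - 53*(-80))) - 14575) + 3919) = 44060 - (((-12 - 2/(2809 - 159 - 240 + 4240)) - 14575) + 3919) = 44060 - (((-12 - 2/6650) - 14575) + 3919) = 44060 - (((-12 - 2*1/6650) - 14575) + 3919) = 44060 - (((-12 - 1/3325) - 14575) + 3919) = 44060 - ((-39901/3325 - 14575) + 3919) = 44060 - (-48501776/3325 + 3919) = 44060 - 1*(-35471101/3325) = 44060 + 35471101/3325 = 181970601/3325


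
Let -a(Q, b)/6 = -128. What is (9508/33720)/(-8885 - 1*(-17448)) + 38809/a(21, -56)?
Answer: 155637321797/3079939840 ≈ 50.533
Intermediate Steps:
a(Q, b) = 768 (a(Q, b) = -6*(-128) = 768)
(9508/33720)/(-8885 - 1*(-17448)) + 38809/a(21, -56) = (9508/33720)/(-8885 - 1*(-17448)) + 38809/768 = (9508*(1/33720))/(-8885 + 17448) + 38809*(1/768) = (2377/8430)/8563 + 38809/768 = (2377/8430)*(1/8563) + 38809/768 = 2377/72186090 + 38809/768 = 155637321797/3079939840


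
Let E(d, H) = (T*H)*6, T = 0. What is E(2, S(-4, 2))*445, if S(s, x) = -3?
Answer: 0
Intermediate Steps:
E(d, H) = 0 (E(d, H) = (0*H)*6 = 0*6 = 0)
E(2, S(-4, 2))*445 = 0*445 = 0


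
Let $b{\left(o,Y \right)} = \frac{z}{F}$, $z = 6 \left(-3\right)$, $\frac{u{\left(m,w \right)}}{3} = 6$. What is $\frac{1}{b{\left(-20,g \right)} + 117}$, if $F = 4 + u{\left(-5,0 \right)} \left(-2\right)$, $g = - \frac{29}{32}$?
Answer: $\frac{16}{1881} \approx 0.0085061$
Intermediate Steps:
$g = - \frac{29}{32}$ ($g = \left(-29\right) \frac{1}{32} = - \frac{29}{32} \approx -0.90625$)
$u{\left(m,w \right)} = 18$ ($u{\left(m,w \right)} = 3 \cdot 6 = 18$)
$z = -18$
$F = -32$ ($F = 4 + 18 \left(-2\right) = 4 - 36 = -32$)
$b{\left(o,Y \right)} = \frac{9}{16}$ ($b{\left(o,Y \right)} = - \frac{18}{-32} = \left(-18\right) \left(- \frac{1}{32}\right) = \frac{9}{16}$)
$\frac{1}{b{\left(-20,g \right)} + 117} = \frac{1}{\frac{9}{16} + 117} = \frac{1}{\frac{1881}{16}} = \frac{16}{1881}$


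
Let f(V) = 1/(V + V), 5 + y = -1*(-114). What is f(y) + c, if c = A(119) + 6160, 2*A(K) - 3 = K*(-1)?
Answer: 1330237/218 ≈ 6102.0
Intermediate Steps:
A(K) = 3/2 - K/2 (A(K) = 3/2 + (K*(-1))/2 = 3/2 + (-K)/2 = 3/2 - K/2)
y = 109 (y = -5 - 1*(-114) = -5 + 114 = 109)
f(V) = 1/(2*V)
c = 6102 (c = (3/2 - 1/2*119) + 6160 = (3/2 - 119/2) + 6160 = -58 + 6160 = 6102)
f(y) + c = (1/2)/109 + 6102 = (1/2)*(1/109) + 6102 = 1/218 + 6102 = 1330237/218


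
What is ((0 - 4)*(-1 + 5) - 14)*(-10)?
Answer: 300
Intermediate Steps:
((0 - 4)*(-1 + 5) - 14)*(-10) = (-4*4 - 14)*(-10) = (-16 - 14)*(-10) = -30*(-10) = 300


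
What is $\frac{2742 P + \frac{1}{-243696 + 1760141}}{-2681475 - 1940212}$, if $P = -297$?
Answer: $\frac{1234953380429}{7008534142715} \approx 0.17621$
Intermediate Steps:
$\frac{2742 P + \frac{1}{-243696 + 1760141}}{-2681475 - 1940212} = \frac{2742 \left(-297\right) + \frac{1}{-243696 + 1760141}}{-2681475 - 1940212} = \frac{-814374 + \frac{1}{1516445}}{-4621687} = \left(-814374 + \frac{1}{1516445}\right) \left(- \frac{1}{4621687}\right) = \left(- \frac{1234953380429}{1516445}\right) \left(- \frac{1}{4621687}\right) = \frac{1234953380429}{7008534142715}$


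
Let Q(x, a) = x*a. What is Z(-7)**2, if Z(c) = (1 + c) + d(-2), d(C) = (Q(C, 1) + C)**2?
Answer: 100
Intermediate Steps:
Q(x, a) = a*x
d(C) = 4*C**2 (d(C) = (1*C + C)**2 = (C + C)**2 = (2*C)**2 = 4*C**2)
Z(c) = 17 + c (Z(c) = (1 + c) + 4*(-2)**2 = (1 + c) + 4*4 = (1 + c) + 16 = 17 + c)
Z(-7)**2 = (17 - 7)**2 = 10**2 = 100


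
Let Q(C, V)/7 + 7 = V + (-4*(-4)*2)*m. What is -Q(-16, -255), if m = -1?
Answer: 2058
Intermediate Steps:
Q(C, V) = -273 + 7*V (Q(C, V) = -49 + 7*(V + (-4*(-4)*2)*(-1)) = -49 + 7*(V + (16*2)*(-1)) = -49 + 7*(V + 32*(-1)) = -49 + 7*(V - 32) = -49 + 7*(-32 + V) = -49 + (-224 + 7*V) = -273 + 7*V)
-Q(-16, -255) = -(-273 + 7*(-255)) = -(-273 - 1785) = -1*(-2058) = 2058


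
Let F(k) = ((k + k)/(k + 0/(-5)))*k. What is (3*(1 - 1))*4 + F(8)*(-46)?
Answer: -736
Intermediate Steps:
F(k) = 2*k (F(k) = ((2*k)/(k + 0*(-⅕)))*k = ((2*k)/(k + 0))*k = ((2*k)/k)*k = 2*k)
(3*(1 - 1))*4 + F(8)*(-46) = (3*(1 - 1))*4 + (2*8)*(-46) = (3*0)*4 + 16*(-46) = 0*4 - 736 = 0 - 736 = -736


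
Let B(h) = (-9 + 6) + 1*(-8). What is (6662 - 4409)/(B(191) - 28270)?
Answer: -751/9427 ≈ -0.079665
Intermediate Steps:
B(h) = -11 (B(h) = -3 - 8 = -11)
(6662 - 4409)/(B(191) - 28270) = (6662 - 4409)/(-11 - 28270) = 2253/(-28281) = 2253*(-1/28281) = -751/9427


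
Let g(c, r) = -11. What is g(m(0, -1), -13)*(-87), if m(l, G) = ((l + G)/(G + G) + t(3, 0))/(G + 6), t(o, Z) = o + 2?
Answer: 957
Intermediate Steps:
t(o, Z) = 2 + o
m(l, G) = (5 + (G + l)/(2*G))/(6 + G) (m(l, G) = ((l + G)/(G + G) + (2 + 3))/(G + 6) = ((G + l)/((2*G)) + 5)/(6 + G) = ((G + l)*(1/(2*G)) + 5)/(6 + G) = ((G + l)/(2*G) + 5)/(6 + G) = (5 + (G + l)/(2*G))/(6 + G))
g(m(0, -1), -13)*(-87) = -11*(-87) = 957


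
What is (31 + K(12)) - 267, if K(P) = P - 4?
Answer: -228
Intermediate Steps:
K(P) = -4 + P
(31 + K(12)) - 267 = (31 + (-4 + 12)) - 267 = (31 + 8) - 267 = 39 - 267 = -228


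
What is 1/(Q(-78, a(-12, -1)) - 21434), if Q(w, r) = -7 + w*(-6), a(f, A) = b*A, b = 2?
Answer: -1/20973 ≈ -4.7680e-5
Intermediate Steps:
a(f, A) = 2*A
Q(w, r) = -7 - 6*w
1/(Q(-78, a(-12, -1)) - 21434) = 1/((-7 - 6*(-78)) - 21434) = 1/((-7 + 468) - 21434) = 1/(461 - 21434) = 1/(-20973) = -1/20973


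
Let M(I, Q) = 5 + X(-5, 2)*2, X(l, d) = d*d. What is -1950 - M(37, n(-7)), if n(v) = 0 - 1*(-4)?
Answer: -1963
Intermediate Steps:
n(v) = 4 (n(v) = 0 + 4 = 4)
X(l, d) = d²
M(I, Q) = 13 (M(I, Q) = 5 + 2²*2 = 5 + 4*2 = 5 + 8 = 13)
-1950 - M(37, n(-7)) = -1950 - 1*13 = -1950 - 13 = -1963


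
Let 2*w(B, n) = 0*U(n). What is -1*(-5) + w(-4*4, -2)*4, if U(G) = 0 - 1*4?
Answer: 5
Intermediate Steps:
U(G) = -4 (U(G) = 0 - 4 = -4)
w(B, n) = 0 (w(B, n) = (0*(-4))/2 = (1/2)*0 = 0)
-1*(-5) + w(-4*4, -2)*4 = -1*(-5) + 0*4 = 5 + 0 = 5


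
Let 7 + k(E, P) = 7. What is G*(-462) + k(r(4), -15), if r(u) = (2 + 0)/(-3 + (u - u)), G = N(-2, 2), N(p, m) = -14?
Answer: 6468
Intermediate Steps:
G = -14
r(u) = -⅔ (r(u) = 2/(-3 + 0) = 2/(-3) = 2*(-⅓) = -⅔)
k(E, P) = 0 (k(E, P) = -7 + 7 = 0)
G*(-462) + k(r(4), -15) = -14*(-462) + 0 = 6468 + 0 = 6468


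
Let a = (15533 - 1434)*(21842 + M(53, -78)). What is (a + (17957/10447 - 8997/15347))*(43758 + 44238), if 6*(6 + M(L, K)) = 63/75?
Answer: 108588093883782595663326/4008252725 ≈ 2.7091e+13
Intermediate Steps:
M(L, K) = -293/50 (M(L, K) = -6 + (63/75)/6 = -6 + (63*(1/75))/6 = -6 + (⅙)*(21/25) = -6 + 7/50 = -293/50)
a = 15393386893/50 (a = (15533 - 1434)*(21842 - 293/50) = 14099*(1091807/50) = 15393386893/50 ≈ 3.0787e+8)
(a + (17957/10447 - 8997/15347))*(43758 + 44238) = (15393386893/50 + (17957/10447 - 8997/15347))*(43758 + 44238) = (15393386893/50 + (17957*(1/10447) - 8997*1/15347))*87996 = (15393386893/50 + (17957/10447 - 8997/15347))*87996 = (15393386893/50 + 181594420/160330109)*87996 = (2468023407513582337/8016505450)*87996 = 108588093883782595663326/4008252725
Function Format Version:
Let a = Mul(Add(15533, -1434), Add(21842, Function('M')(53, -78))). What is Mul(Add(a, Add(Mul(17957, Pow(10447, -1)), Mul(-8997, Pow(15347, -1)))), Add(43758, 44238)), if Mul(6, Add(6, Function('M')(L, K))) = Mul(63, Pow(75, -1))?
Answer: Rational(108588093883782595663326, 4008252725) ≈ 2.7091e+13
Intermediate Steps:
Function('M')(L, K) = Rational(-293, 50) (Function('M')(L, K) = Add(-6, Mul(Rational(1, 6), Mul(63, Pow(75, -1)))) = Add(-6, Mul(Rational(1, 6), Mul(63, Rational(1, 75)))) = Add(-6, Mul(Rational(1, 6), Rational(21, 25))) = Add(-6, Rational(7, 50)) = Rational(-293, 50))
a = Rational(15393386893, 50) (a = Mul(Add(15533, -1434), Add(21842, Rational(-293, 50))) = Mul(14099, Rational(1091807, 50)) = Rational(15393386893, 50) ≈ 3.0787e+8)
Mul(Add(a, Add(Mul(17957, Pow(10447, -1)), Mul(-8997, Pow(15347, -1)))), Add(43758, 44238)) = Mul(Add(Rational(15393386893, 50), Add(Mul(17957, Pow(10447, -1)), Mul(-8997, Pow(15347, -1)))), Add(43758, 44238)) = Mul(Add(Rational(15393386893, 50), Add(Mul(17957, Rational(1, 10447)), Mul(-8997, Rational(1, 15347)))), 87996) = Mul(Add(Rational(15393386893, 50), Add(Rational(17957, 10447), Rational(-8997, 15347))), 87996) = Mul(Add(Rational(15393386893, 50), Rational(181594420, 160330109)), 87996) = Mul(Rational(2468023407513582337, 8016505450), 87996) = Rational(108588093883782595663326, 4008252725)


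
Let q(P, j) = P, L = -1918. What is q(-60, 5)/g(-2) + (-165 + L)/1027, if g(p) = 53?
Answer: -172019/54431 ≈ -3.1603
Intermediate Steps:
q(-60, 5)/g(-2) + (-165 + L)/1027 = -60/53 + (-165 - 1918)/1027 = -60*1/53 - 2083*1/1027 = -60/53 - 2083/1027 = -172019/54431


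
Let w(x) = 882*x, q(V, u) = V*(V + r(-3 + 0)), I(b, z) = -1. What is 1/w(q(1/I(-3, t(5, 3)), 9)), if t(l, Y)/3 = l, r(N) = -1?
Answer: 1/1764 ≈ 0.00056689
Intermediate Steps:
t(l, Y) = 3*l
q(V, u) = V*(-1 + V) (q(V, u) = V*(V - 1) = V*(-1 + V))
1/w(q(1/I(-3, t(5, 3)), 9)) = 1/(882*((-1 + 1/(-1))/(-1))) = 1/(882*(-(-1 - 1))) = 1/(882*(-1*(-2))) = 1/(882*2) = 1/1764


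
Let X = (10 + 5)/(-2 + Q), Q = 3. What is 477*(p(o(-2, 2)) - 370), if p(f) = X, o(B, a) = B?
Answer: -169335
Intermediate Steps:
X = 15 (X = (10 + 5)/(-2 + 3) = 15/1 = 15*1 = 15)
p(f) = 15
477*(p(o(-2, 2)) - 370) = 477*(15 - 370) = 477*(-355) = -169335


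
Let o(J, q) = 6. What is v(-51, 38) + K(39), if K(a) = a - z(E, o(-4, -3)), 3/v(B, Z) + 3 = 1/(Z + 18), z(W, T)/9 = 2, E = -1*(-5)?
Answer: 3339/167 ≈ 19.994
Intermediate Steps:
E = 5
z(W, T) = 18 (z(W, T) = 9*2 = 18)
v(B, Z) = 3/(-3 + 1/(18 + Z)) (v(B, Z) = 3/(-3 + 1/(Z + 18)) = 3/(-3 + 1/(18 + Z)))
K(a) = -18 + a (K(a) = a - 1*18 = a - 18 = -18 + a)
v(-51, 38) + K(39) = 3*(-18 - 1*38)/(53 + 3*38) + (-18 + 39) = 3*(-18 - 38)/(53 + 114) + 21 = 3*(-56)/167 + 21 = 3*(1/167)*(-56) + 21 = -168/167 + 21 = 3339/167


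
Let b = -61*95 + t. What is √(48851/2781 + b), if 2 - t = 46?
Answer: 4*I*√312657942/927 ≈ 76.298*I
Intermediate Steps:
t = -44 (t = 2 - 1*46 = 2 - 46 = -44)
b = -5839 (b = -61*95 - 44 = -5795 - 44 = -5839)
√(48851/2781 + b) = √(48851/2781 - 5839) = √(-16189408/2781) = 4*I*√312657942/927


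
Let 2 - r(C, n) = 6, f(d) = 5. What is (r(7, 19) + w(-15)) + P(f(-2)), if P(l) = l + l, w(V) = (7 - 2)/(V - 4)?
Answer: 109/19 ≈ 5.7368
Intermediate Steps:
r(C, n) = -4 (r(C, n) = 2 - 1*6 = 2 - 6 = -4)
w(V) = 5/(-4 + V)
P(l) = 2*l
(r(7, 19) + w(-15)) + P(f(-2)) = (-4 + 5/(-4 - 15)) + 2*5 = (-4 + 5/(-19)) + 10 = (-4 + 5*(-1/19)) + 10 = (-4 - 5/19) + 10 = -81/19 + 10 = 109/19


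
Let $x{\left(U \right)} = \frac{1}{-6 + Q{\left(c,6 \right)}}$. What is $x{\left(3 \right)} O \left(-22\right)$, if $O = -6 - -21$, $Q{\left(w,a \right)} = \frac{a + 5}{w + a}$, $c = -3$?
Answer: $\frac{990}{7} \approx 141.43$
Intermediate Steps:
$Q{\left(w,a \right)} = \frac{5 + a}{a + w}$
$O = 15$ ($O = -6 + 21 = 15$)
$x{\left(U \right)} = - \frac{3}{7}$ ($x{\left(U \right)} = \frac{1}{-6 + \frac{5 + 6}{6 - 3}} = \frac{1}{-6 + \frac{1}{3} \cdot 11} = \frac{1}{-6 + \frac{11}{3}} = \frac{1}{- \frac{7}{3}} = - \frac{3}{7}$)
$x{\left(3 \right)} O \left(-22\right) = \left(- \frac{3}{7}\right) 15 \left(-22\right) = \left(- \frac{45}{7}\right) \left(-22\right) = \frac{990}{7}$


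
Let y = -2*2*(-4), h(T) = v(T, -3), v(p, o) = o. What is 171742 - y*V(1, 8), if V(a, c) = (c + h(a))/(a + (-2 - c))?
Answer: 1545758/9 ≈ 1.7175e+5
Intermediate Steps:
h(T) = -3
V(a, c) = (-3 + c)/(-2 + a - c) (V(a, c) = (c - 3)/(a + (-2 - c)) = (-3 + c)/(-2 + a - c))
y = 16 (y = -4*(-4) = 16)
171742 - y*V(1, 8) = 171742 - 16*(3 - 1*8)/(2 + 8 - 1*1) = 171742 - 16*(3 - 8)/(2 + 8 - 1) = 171742 - 16*-5/9 = 171742 - 16*(⅑)*(-5) = 171742 - 16*(-5)/9 = 171742 - 1*(-80/9) = 171742 + 80/9 = 1545758/9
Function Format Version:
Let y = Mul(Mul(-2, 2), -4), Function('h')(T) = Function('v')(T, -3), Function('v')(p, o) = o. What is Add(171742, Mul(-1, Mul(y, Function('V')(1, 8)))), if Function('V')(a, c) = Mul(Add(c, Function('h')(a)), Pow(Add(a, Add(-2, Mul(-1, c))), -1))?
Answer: Rational(1545758, 9) ≈ 1.7175e+5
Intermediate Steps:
Function('h')(T) = -3
Function('V')(a, c) = Mul(Pow(Add(-2, a, Mul(-1, c)), -1), Add(-3, c)) (Function('V')(a, c) = Mul(Add(c, -3), Pow(Add(a, Add(-2, Mul(-1, c))), -1)) = Mul(Add(-3, c), Pow(Add(-2, a, Mul(-1, c)), -1)) = Mul(Pow(Add(-2, a, Mul(-1, c)), -1), Add(-3, c)))
y = 16 (y = Mul(-4, -4) = 16)
Add(171742, Mul(-1, Mul(y, Function('V')(1, 8)))) = Add(171742, Mul(-1, Mul(16, Mul(Pow(Add(2, 8, Mul(-1, 1)), -1), Add(3, Mul(-1, 8)))))) = Add(171742, Mul(-1, Mul(16, Mul(Pow(Add(2, 8, -1), -1), Add(3, -8))))) = Add(171742, Mul(-1, Mul(16, Mul(Pow(9, -1), -5)))) = Add(171742, Mul(-1, Mul(16, Mul(Rational(1, 9), -5)))) = Add(171742, Mul(-1, Mul(16, Rational(-5, 9)))) = Add(171742, Mul(-1, Rational(-80, 9))) = Add(171742, Rational(80, 9)) = Rational(1545758, 9)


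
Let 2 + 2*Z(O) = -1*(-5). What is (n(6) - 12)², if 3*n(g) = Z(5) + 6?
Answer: 361/4 ≈ 90.250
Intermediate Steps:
Z(O) = 3/2 (Z(O) = -1 + (-1*(-5))/2 = -1 + (½)*5 = -1 + 5/2 = 3/2)
n(g) = 5/2 (n(g) = (3/2 + 6)/3 = (⅓)*(15/2) = 5/2)
(n(6) - 12)² = (5/2 - 12)² = (-19/2)² = 361/4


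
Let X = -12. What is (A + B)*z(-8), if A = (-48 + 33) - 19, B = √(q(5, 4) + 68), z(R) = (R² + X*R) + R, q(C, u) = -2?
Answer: -5168 + 152*√66 ≈ -3933.1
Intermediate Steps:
z(R) = R² - 11*R (z(R) = (R² - 12*R) + R = R² - 11*R)
B = √66 (B = √(-2 + 68) = √66 ≈ 8.1240)
A = -34 (A = -15 - 19 = -34)
(A + B)*z(-8) = (-34 + √66)*(-8*(-11 - 8)) = (-34 + √66)*(-8*(-19)) = (-34 + √66)*152 = -5168 + 152*√66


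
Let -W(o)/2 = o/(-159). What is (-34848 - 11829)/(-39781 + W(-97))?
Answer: 7421643/6325373 ≈ 1.1733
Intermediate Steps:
W(o) = 2*o/159 (W(o) = -2*o/(-159) = -2*o*(-1)/159 = -(-2)*o/159 = 2*o/159)
(-34848 - 11829)/(-39781 + W(-97)) = (-34848 - 11829)/(-39781 + (2/159)*(-97)) = -46677/(-39781 - 194/159) = -46677/(-6325373/159) = -46677*(-159/6325373) = 7421643/6325373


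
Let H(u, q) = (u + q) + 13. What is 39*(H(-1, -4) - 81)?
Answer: -2847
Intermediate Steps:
H(u, q) = 13 + q + u (H(u, q) = (q + u) + 13 = 13 + q + u)
39*(H(-1, -4) - 81) = 39*((13 - 4 - 1) - 81) = 39*(8 - 81) = 39*(-73) = -2847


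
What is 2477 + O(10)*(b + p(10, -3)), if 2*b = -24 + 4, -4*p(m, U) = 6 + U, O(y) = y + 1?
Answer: 9435/4 ≈ 2358.8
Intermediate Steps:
O(y) = 1 + y
p(m, U) = -3/2 - U/4 (p(m, U) = -(6 + U)/4 = -3/2 - U/4)
b = -10 (b = (-24 + 4)/2 = (½)*(-20) = -10)
2477 + O(10)*(b + p(10, -3)) = 2477 + (1 + 10)*(-10 + (-3/2 - ¼*(-3))) = 2477 + 11*(-10 + (-3/2 + ¾)) = 2477 + 11*(-10 - ¾) = 2477 + 11*(-43/4) = 2477 - 473/4 = 9435/4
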